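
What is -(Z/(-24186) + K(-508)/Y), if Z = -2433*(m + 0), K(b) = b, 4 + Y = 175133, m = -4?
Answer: 286106986/705944999 ≈ 0.40528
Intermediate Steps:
Y = 175129 (Y = -4 + 175133 = 175129)
Z = 9732 (Z = -2433*(-4 + 0) = -2433*(-4) = 9732)
-(Z/(-24186) + K(-508)/Y) = -(9732/(-24186) - 508/175129) = -(9732*(-1/24186) - 508*1/175129) = -(-1622/4031 - 508/175129) = -1*(-286106986/705944999) = 286106986/705944999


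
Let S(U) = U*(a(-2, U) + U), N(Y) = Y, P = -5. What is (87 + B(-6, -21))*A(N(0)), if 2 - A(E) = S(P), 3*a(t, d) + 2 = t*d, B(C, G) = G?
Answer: -638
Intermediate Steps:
a(t, d) = -⅔ + d*t/3 (a(t, d) = -⅔ + (t*d)/3 = -⅔ + (d*t)/3 = -⅔ + d*t/3)
S(U) = U*(-⅔ + U/3) (S(U) = U*((-⅔ + (⅓)*U*(-2)) + U) = U*((-⅔ - 2*U/3) + U) = U*(-⅔ + U/3))
A(E) = -29/3 (A(E) = 2 - (-5)*(-2 - 5)/3 = 2 - (-5)*(-7)/3 = 2 - 1*35/3 = 2 - 35/3 = -29/3)
(87 + B(-6, -21))*A(N(0)) = (87 - 21)*(-29/3) = 66*(-29/3) = -638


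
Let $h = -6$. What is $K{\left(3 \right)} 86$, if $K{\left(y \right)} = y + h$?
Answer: $-258$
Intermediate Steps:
$K{\left(y \right)} = -6 + y$ ($K{\left(y \right)} = y - 6 = -6 + y$)
$K{\left(3 \right)} 86 = \left(-6 + 3\right) 86 = \left(-3\right) 86 = -258$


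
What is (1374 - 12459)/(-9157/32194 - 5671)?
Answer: 356870490/182581331 ≈ 1.9546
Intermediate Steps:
(1374 - 12459)/(-9157/32194 - 5671) = -11085/(-9157*1/32194 - 5671) = -11085/(-9157/32194 - 5671) = -11085/(-182581331/32194) = -11085*(-32194/182581331) = 356870490/182581331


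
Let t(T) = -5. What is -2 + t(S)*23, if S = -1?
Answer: -117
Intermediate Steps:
-2 + t(S)*23 = -2 - 5*23 = -2 - 115 = -117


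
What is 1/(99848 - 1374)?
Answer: 1/98474 ≈ 1.0155e-5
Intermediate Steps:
1/(99848 - 1374) = 1/98474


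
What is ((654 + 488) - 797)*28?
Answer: 9660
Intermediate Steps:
((654 + 488) - 797)*28 = (1142 - 797)*28 = 345*28 = 9660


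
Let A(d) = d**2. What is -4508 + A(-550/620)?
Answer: -17325727/3844 ≈ -4507.2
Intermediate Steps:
-4508 + A(-550/620) = -4508 + (-550/620)**2 = -4508 + (-550*1/620)**2 = -4508 + (-55/62)**2 = -4508 + 3025/3844 = -17325727/3844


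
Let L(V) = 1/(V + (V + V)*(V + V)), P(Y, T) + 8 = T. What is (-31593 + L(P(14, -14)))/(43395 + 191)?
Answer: -3182579/4390716 ≈ -0.72484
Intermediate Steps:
P(Y, T) = -8 + T
L(V) = 1/(V + 4*V²) (L(V) = 1/(V + (2*V)*(2*V)) = 1/(V + 4*V²))
(-31593 + L(P(14, -14)))/(43395 + 191) = (-31593 + 1/((-8 - 14)*(1 + 4*(-8 - 14))))/(43395 + 191) = (-31593 + 1/((-22)*(1 + 4*(-22))))/43586 = (-31593 - 1/(22*(1 - 88)))*(1/43586) = (-31593 - 1/22/(-87))*(1/43586) = (-31593 - 1/22*(-1/87))*(1/43586) = (-31593 + 1/1914)*(1/43586) = -60469001/1914*1/43586 = -3182579/4390716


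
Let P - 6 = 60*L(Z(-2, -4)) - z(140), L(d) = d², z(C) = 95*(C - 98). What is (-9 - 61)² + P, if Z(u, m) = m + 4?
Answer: 916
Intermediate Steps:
Z(u, m) = 4 + m
z(C) = -9310 + 95*C (z(C) = 95*(-98 + C) = -9310 + 95*C)
P = -3984 (P = 6 + (60*(4 - 4)² - (-9310 + 95*140)) = 6 + (60*0² - (-9310 + 13300)) = 6 + (60*0 - 1*3990) = 6 + (0 - 3990) = 6 - 3990 = -3984)
(-9 - 61)² + P = (-9 - 61)² - 3984 = (-70)² - 3984 = 4900 - 3984 = 916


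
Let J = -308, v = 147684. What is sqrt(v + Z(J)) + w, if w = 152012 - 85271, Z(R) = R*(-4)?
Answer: 66741 + 2*sqrt(37229) ≈ 67127.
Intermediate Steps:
Z(R) = -4*R
w = 66741
sqrt(v + Z(J)) + w = sqrt(147684 - 4*(-308)) + 66741 = sqrt(147684 + 1232) + 66741 = sqrt(148916) + 66741 = 2*sqrt(37229) + 66741 = 66741 + 2*sqrt(37229)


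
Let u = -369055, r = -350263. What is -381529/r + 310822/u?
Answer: 31935738909/129266311465 ≈ 0.24705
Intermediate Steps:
-381529/r + 310822/u = -381529/(-350263) + 310822/(-369055) = -381529*(-1/350263) + 310822*(-1/369055) = 381529/350263 - 310822/369055 = 31935738909/129266311465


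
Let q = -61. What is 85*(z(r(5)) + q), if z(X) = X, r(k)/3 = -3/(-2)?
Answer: -9605/2 ≈ -4802.5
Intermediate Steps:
r(k) = 9/2 (r(k) = 3*(-3/(-2)) = 3*(-3*(-½)) = 3*(3/2) = 9/2)
85*(z(r(5)) + q) = 85*(9/2 - 61) = 85*(-113/2) = -9605/2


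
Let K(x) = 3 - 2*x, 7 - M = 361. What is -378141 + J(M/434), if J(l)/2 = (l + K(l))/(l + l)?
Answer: -22310595/59 ≈ -3.7815e+5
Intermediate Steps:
M = -354 (M = 7 - 1*361 = 7 - 361 = -354)
J(l) = (3 - l)/l (J(l) = 2*((l + (3 - 2*l))/(l + l)) = 2*((3 - l)/((2*l))) = 2*((3 - l)*(1/(2*l))) = 2*((3 - l)/(2*l)) = (3 - l)/l)
-378141 + J(M/434) = -378141 + (3 - (-354)/434)/((-354/434)) = -378141 + (3 - (-354)/434)/((-354*1/434)) = -378141 + (3 - 1*(-177/217))/(-177/217) = -378141 - 217*(3 + 177/217)/177 = -378141 - 217/177*828/217 = -378141 - 276/59 = -22310595/59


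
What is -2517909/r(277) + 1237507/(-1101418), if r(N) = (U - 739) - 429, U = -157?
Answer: 2771630598187/1459378850 ≈ 1899.2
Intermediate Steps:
r(N) = -1325 (r(N) = (-157 - 739) - 429 = -896 - 429 = -1325)
-2517909/r(277) + 1237507/(-1101418) = -2517909/(-1325) + 1237507/(-1101418) = -2517909*(-1/1325) + 1237507*(-1/1101418) = 2517909/1325 - 1237507/1101418 = 2771630598187/1459378850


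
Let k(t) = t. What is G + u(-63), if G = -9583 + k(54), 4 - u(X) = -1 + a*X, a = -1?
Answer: -9587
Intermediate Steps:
u(X) = 5 + X (u(X) = 4 - (-1 - X) = 4 + (1 + X) = 5 + X)
G = -9529 (G = -9583 + 54 = -9529)
G + u(-63) = -9529 + (5 - 63) = -9529 - 58 = -9587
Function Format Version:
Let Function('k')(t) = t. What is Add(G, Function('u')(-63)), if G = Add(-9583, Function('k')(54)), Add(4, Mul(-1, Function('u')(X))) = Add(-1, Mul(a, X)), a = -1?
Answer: -9587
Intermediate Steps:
Function('u')(X) = Add(5, X) (Function('u')(X) = Add(4, Mul(-1, Add(-1, Mul(-1, X)))) = Add(4, Add(1, X)) = Add(5, X))
G = -9529 (G = Add(-9583, 54) = -9529)
Add(G, Function('u')(-63)) = Add(-9529, Add(5, -63)) = Add(-9529, -58) = -9587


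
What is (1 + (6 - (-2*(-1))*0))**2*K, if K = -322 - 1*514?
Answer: -40964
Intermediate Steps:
K = -836 (K = -322 - 514 = -836)
(1 + (6 - (-2*(-1))*0))**2*K = (1 + (6 - (-2*(-1))*0))**2*(-836) = (1 + (6 - 2*0))**2*(-836) = (1 + (6 - 1*0))**2*(-836) = (1 + (6 + 0))**2*(-836) = (1 + 6)**2*(-836) = 7**2*(-836) = 49*(-836) = -40964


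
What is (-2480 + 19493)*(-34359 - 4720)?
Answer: -664851027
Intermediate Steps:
(-2480 + 19493)*(-34359 - 4720) = 17013*(-39079) = -664851027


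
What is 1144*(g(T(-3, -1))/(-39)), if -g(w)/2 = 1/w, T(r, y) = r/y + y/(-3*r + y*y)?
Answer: 1760/87 ≈ 20.230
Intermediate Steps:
T(r, y) = r/y + y/(y² - 3*r) (T(r, y) = r/y + y/(-3*r + y²) = r/y + y/(y² - 3*r))
g(w) = -2/w
1144*(g(T(-3, -1))/(-39)) = 1144*(-2*(-(-1*(-1)² + 3*(-3))/(-1*(-1)² + 3*(-3)² - 1*(-3)*(-1)²))/(-39)) = 1144*(-2*(-(-1*1 - 9)/(-1*1 + 3*9 - 1*(-3)*1))*(-1/39)) = 1144*(-2*(-(-1 - 9)/(-1 + 27 + 3))*(-1/39)) = 1144*(-2/((-1*29/(-10)))*(-1/39)) = 1144*(-2/((-1*(-⅒)*29))*(-1/39)) = 1144*(-2/29/10*(-1/39)) = 1144*(-2*10/29*(-1/39)) = 1144*(-20/29*(-1/39)) = 1144*(20/1131) = 1760/87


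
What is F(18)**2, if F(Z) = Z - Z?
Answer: 0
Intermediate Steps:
F(Z) = 0
F(18)**2 = 0**2 = 0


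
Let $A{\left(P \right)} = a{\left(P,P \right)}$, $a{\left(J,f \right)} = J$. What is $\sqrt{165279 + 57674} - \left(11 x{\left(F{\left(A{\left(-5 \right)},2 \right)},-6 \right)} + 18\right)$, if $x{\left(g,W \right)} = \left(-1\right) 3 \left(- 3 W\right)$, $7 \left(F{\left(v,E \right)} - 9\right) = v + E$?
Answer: $576 + \sqrt{222953} \approx 1048.2$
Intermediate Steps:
$A{\left(P \right)} = P$
$F{\left(v,E \right)} = 9 + \frac{E}{7} + \frac{v}{7}$ ($F{\left(v,E \right)} = 9 + \frac{v + E}{7} = 9 + \frac{E + v}{7} = 9 + \left(\frac{E}{7} + \frac{v}{7}\right) = 9 + \frac{E}{7} + \frac{v}{7}$)
$x{\left(g,W \right)} = 9 W$ ($x{\left(g,W \right)} = - 3 \left(- 3 W\right) = 9 W$)
$\sqrt{165279 + 57674} - \left(11 x{\left(F{\left(A{\left(-5 \right)},2 \right)},-6 \right)} + 18\right) = \sqrt{165279 + 57674} - \left(11 \cdot 9 \left(-6\right) + 18\right) = \sqrt{222953} - \left(11 \left(-54\right) + 18\right) = \sqrt{222953} - \left(-594 + 18\right) = \sqrt{222953} - -576 = \sqrt{222953} + 576 = 576 + \sqrt{222953}$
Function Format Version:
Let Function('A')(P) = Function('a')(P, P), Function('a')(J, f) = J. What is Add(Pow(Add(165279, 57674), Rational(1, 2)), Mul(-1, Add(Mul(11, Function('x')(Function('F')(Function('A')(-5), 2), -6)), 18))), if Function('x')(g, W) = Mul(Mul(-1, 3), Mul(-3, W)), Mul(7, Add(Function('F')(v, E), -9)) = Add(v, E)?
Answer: Add(576, Pow(222953, Rational(1, 2))) ≈ 1048.2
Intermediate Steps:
Function('A')(P) = P
Function('F')(v, E) = Add(9, Mul(Rational(1, 7), E), Mul(Rational(1, 7), v)) (Function('F')(v, E) = Add(9, Mul(Rational(1, 7), Add(v, E))) = Add(9, Mul(Rational(1, 7), Add(E, v))) = Add(9, Add(Mul(Rational(1, 7), E), Mul(Rational(1, 7), v))) = Add(9, Mul(Rational(1, 7), E), Mul(Rational(1, 7), v)))
Function('x')(g, W) = Mul(9, W) (Function('x')(g, W) = Mul(-3, Mul(-3, W)) = Mul(9, W))
Add(Pow(Add(165279, 57674), Rational(1, 2)), Mul(-1, Add(Mul(11, Function('x')(Function('F')(Function('A')(-5), 2), -6)), 18))) = Add(Pow(Add(165279, 57674), Rational(1, 2)), Mul(-1, Add(Mul(11, Mul(9, -6)), 18))) = Add(Pow(222953, Rational(1, 2)), Mul(-1, Add(Mul(11, -54), 18))) = Add(Pow(222953, Rational(1, 2)), Mul(-1, Add(-594, 18))) = Add(Pow(222953, Rational(1, 2)), Mul(-1, -576)) = Add(Pow(222953, Rational(1, 2)), 576) = Add(576, Pow(222953, Rational(1, 2)))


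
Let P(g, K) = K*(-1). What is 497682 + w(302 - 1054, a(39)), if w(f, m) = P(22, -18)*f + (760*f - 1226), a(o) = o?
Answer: -88600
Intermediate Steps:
P(g, K) = -K
w(f, m) = -1226 + 778*f (w(f, m) = (-1*(-18))*f + (760*f - 1226) = 18*f + (-1226 + 760*f) = -1226 + 778*f)
497682 + w(302 - 1054, a(39)) = 497682 + (-1226 + 778*(302 - 1054)) = 497682 + (-1226 + 778*(-752)) = 497682 + (-1226 - 585056) = 497682 - 586282 = -88600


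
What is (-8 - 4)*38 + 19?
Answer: -437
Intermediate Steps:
(-8 - 4)*38 + 19 = -12*38 + 19 = -456 + 19 = -437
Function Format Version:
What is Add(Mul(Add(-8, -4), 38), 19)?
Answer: -437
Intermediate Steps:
Add(Mul(Add(-8, -4), 38), 19) = Add(Mul(-12, 38), 19) = Add(-456, 19) = -437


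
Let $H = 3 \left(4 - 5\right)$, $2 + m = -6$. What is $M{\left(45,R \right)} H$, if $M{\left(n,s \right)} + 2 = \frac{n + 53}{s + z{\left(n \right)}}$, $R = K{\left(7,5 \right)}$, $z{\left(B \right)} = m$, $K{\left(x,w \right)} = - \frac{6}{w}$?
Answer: $\frac{873}{23} \approx 37.957$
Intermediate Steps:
$m = -8$ ($m = -2 - 6 = -8$)
$H = -3$ ($H = 3 \left(-1\right) = -3$)
$z{\left(B \right)} = -8$
$R = - \frac{6}{5} \approx -1.2$
$M{\left(n,s \right)} = -2 + \frac{53 + n}{-8 + s}$ ($M{\left(n,s \right)} = -2 + \frac{n + 53}{s - 8} = -2 + \frac{53 + n}{-8 + s}$)
$M{\left(45,R \right)} H = \frac{69 + 45 - - \frac{12}{5}}{-8 - \frac{6}{5}} \left(-3\right) = \frac{69 + 45 + \frac{12}{5}}{- \frac{46}{5}} \left(-3\right) = \left(- \frac{5}{46}\right) \frac{582}{5} \left(-3\right) = \left(- \frac{291}{23}\right) \left(-3\right) = \frac{873}{23}$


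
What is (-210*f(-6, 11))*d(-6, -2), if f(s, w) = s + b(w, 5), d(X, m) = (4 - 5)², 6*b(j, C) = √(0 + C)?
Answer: 1260 - 35*√5 ≈ 1181.7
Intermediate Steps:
b(j, C) = √C/6 (b(j, C) = √(0 + C)/6 = √C/6)
d(X, m) = 1 (d(X, m) = (-1)² = 1)
f(s, w) = s + √5/6
(-210*f(-6, 11))*d(-6, -2) = -210*(-6 + √5/6)*1 = (1260 - 35*√5)*1 = 1260 - 35*√5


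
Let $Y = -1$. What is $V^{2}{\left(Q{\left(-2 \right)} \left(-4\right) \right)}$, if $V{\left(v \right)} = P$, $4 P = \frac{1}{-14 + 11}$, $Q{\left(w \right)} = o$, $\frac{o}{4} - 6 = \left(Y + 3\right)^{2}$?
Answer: $\frac{1}{144} \approx 0.0069444$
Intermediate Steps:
$o = 40$ ($o = 24 + 4 \left(-1 + 3\right)^{2} = 24 + 4 \cdot 2^{2} = 24 + 4 \cdot 4 = 24 + 16 = 40$)
$Q{\left(w \right)} = 40$
$P = - \frac{1}{12}$ ($P = \frac{1}{4 \left(-14 + 11\right)} = \frac{1}{4 \left(-3\right)} = \frac{1}{4} \left(- \frac{1}{3}\right) = - \frac{1}{12} \approx -0.083333$)
$V{\left(v \right)} = - \frac{1}{12}$
$V^{2}{\left(Q{\left(-2 \right)} \left(-4\right) \right)} = \left(- \frac{1}{12}\right)^{2} = \frac{1}{144}$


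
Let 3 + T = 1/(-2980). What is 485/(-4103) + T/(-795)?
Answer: -1112328577/9720417300 ≈ -0.11443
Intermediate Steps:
T = -8941/2980 (T = -3 + 1/(-2980) = -3 - 1/2980 = -8941/2980 ≈ -3.0003)
485/(-4103) + T/(-795) = 485/(-4103) - 8941/2980/(-795) = 485*(-1/4103) - 8941/2980*(-1/795) = -485/4103 + 8941/2369100 = -1112328577/9720417300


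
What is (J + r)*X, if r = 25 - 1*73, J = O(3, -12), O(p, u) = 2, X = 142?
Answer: -6532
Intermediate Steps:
J = 2
r = -48 (r = 25 - 73 = -48)
(J + r)*X = (2 - 48)*142 = -46*142 = -6532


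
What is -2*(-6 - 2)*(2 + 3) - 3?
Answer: 77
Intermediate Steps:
-2*(-6 - 2)*(2 + 3) - 3 = -(-16)*5 - 3 = -2*(-40) - 3 = 80 - 3 = 77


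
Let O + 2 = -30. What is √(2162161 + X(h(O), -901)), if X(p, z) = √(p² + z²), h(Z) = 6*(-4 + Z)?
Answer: √(2162161 + √858457) ≈ 1470.7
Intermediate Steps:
O = -32 (O = -2 - 30 = -32)
h(Z) = -24 + 6*Z
√(2162161 + X(h(O), -901)) = √(2162161 + √((-24 + 6*(-32))² + (-901)²)) = √(2162161 + √((-24 - 192)² + 811801)) = √(2162161 + √((-216)² + 811801)) = √(2162161 + √(46656 + 811801)) = √(2162161 + √858457)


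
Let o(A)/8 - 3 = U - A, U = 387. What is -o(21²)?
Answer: 408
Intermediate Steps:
o(A) = 3120 - 8*A (o(A) = 24 + 8*(387 - A) = 24 + (3096 - 8*A) = 3120 - 8*A)
-o(21²) = -(3120 - 8*21²) = -(3120 - 8*441) = -(3120 - 3528) = -1*(-408) = 408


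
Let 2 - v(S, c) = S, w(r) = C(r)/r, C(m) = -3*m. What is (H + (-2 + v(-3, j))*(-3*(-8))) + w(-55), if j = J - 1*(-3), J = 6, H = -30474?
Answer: -30405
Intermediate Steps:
j = 9 (j = 6 - 1*(-3) = 6 + 3 = 9)
w(r) = -3 (w(r) = (-3*r)/r = -3)
v(S, c) = 2 - S
(H + (-2 + v(-3, j))*(-3*(-8))) + w(-55) = (-30474 + (-2 + (2 - 1*(-3)))*(-3*(-8))) - 3 = (-30474 + (-2 + (2 + 3))*24) - 3 = (-30474 + (-2 + 5)*24) - 3 = (-30474 + 3*24) - 3 = (-30474 + 72) - 3 = -30402 - 3 = -30405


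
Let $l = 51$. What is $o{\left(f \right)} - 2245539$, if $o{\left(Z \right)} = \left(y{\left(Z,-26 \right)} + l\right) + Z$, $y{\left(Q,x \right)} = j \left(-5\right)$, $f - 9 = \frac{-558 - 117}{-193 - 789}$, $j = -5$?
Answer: $- \frac{2205035153}{982} \approx -2.2455 \cdot 10^{6}$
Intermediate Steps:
$f = \frac{9513}{982}$ ($f = 9 + \frac{-558 - 117}{-193 - 789} = 9 - \frac{675}{-982} = 9 - - \frac{675}{982} = 9 + \frac{675}{982} = \frac{9513}{982} \approx 9.6874$)
$y{\left(Q,x \right)} = 25$ ($y{\left(Q,x \right)} = \left(-5\right) \left(-5\right) = 25$)
$o{\left(Z \right)} = 76 + Z$ ($o{\left(Z \right)} = \left(25 + 51\right) + Z = 76 + Z$)
$o{\left(f \right)} - 2245539 = \left(76 + \frac{9513}{982}\right) - 2245539 = \frac{84145}{982} - 2245539 = - \frac{2205035153}{982}$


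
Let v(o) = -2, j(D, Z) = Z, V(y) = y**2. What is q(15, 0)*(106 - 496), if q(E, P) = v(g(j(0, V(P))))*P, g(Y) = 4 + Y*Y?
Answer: 0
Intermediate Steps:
g(Y) = 4 + Y**2
q(E, P) = -2*P
q(15, 0)*(106 - 496) = (-2*0)*(106 - 496) = 0*(-390) = 0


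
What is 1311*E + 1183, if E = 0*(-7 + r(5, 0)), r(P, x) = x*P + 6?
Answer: 1183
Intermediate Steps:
r(P, x) = 6 + P*x (r(P, x) = P*x + 6 = 6 + P*x)
E = 0 (E = 0*(-7 + (6 + 5*0)) = 0*(-7 + (6 + 0)) = 0*(-7 + 6) = 0*(-1) = 0)
1311*E + 1183 = 1311*0 + 1183 = 0 + 1183 = 1183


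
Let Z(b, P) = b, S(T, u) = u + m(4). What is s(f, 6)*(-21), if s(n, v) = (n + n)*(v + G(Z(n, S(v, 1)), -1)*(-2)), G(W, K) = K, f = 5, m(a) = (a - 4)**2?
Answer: -1680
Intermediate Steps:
m(a) = (-4 + a)**2
S(T, u) = u (S(T, u) = u + (-4 + 4)**2 = u + 0**2 = u + 0 = u)
s(n, v) = 2*n*(2 + v) (s(n, v) = (n + n)*(v - 1*(-2)) = (2*n)*(v + 2) = (2*n)*(2 + v) = 2*n*(2 + v))
s(f, 6)*(-21) = (2*5*(2 + 6))*(-21) = (2*5*8)*(-21) = 80*(-21) = -1680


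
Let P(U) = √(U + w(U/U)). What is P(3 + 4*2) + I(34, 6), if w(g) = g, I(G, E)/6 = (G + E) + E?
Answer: 276 + 2*√3 ≈ 279.46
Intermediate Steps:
I(G, E) = 6*G + 12*E (I(G, E) = 6*((G + E) + E) = 6*((E + G) + E) = 6*(G + 2*E) = 6*G + 12*E)
P(U) = √(1 + U) (P(U) = √(U + U/U) = √(U + 1) = √(1 + U))
P(3 + 4*2) + I(34, 6) = √(1 + (3 + 4*2)) + (6*34 + 12*6) = √(1 + (3 + 8)) + (204 + 72) = √(1 + 11) + 276 = √12 + 276 = 2*√3 + 276 = 276 + 2*√3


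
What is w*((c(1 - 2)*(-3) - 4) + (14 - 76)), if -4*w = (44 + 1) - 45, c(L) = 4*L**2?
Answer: 0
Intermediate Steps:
w = 0 (w = -((44 + 1) - 45)/4 = -(45 - 45)/4 = -1/4*0 = 0)
w*((c(1 - 2)*(-3) - 4) + (14 - 76)) = 0*(((4*(1 - 2)**2)*(-3) - 4) + (14 - 76)) = 0*(((4*(-1)**2)*(-3) - 4) - 62) = 0*(((4*1)*(-3) - 4) - 62) = 0*((4*(-3) - 4) - 62) = 0*((-12 - 4) - 62) = 0*(-16 - 62) = 0*(-78) = 0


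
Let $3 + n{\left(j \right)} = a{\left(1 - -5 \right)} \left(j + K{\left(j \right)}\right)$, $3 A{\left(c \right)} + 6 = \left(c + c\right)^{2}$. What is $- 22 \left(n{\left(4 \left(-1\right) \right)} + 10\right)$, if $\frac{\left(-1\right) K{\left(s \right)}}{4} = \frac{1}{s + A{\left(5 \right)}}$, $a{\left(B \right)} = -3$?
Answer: $- \frac{17534}{41} \approx -427.66$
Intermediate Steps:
$A{\left(c \right)} = -2 + \frac{4 c^{2}}{3}$ ($A{\left(c \right)} = -2 + \frac{\left(c + c\right)^{2}}{3} = -2 + \frac{\left(2 c\right)^{2}}{3} = -2 + \frac{4 c^{2}}{3}$)
$K{\left(s \right)} = - \frac{4}{\frac{94}{3} + s}$ ($K{\left(s \right)} = - \frac{4}{s - \left(2 - \frac{4 \cdot 5^{2}}{3}\right)} = - \frac{4}{s + \left(-2 + \frac{4}{3} \cdot 25\right)} = - \frac{4}{s + \left(-2 + \frac{100}{3}\right)} = - \frac{4}{s + \frac{94}{3}} = - \frac{4}{\frac{94}{3} + s}$)
$n{\left(j \right)} = -3 - 3 j + \frac{36}{94 + 3 j}$ ($n{\left(j \right)} = -3 - 3 \left(j - \frac{12}{94 + 3 j}\right) = -3 - \left(- \frac{36}{94 + 3 j} + 3 j\right) = -3 - 3 j + \frac{36}{94 + 3 j}$)
$- 22 \left(n{\left(4 \left(-1\right) \right)} + 10\right) = - 22 \left(\frac{3 \left(-82 - 97 \cdot 4 \left(-1\right) - 3 \left(4 \left(-1\right)\right)^{2}\right)}{94 + 3 \cdot 4 \left(-1\right)} + 10\right) = - 22 \left(\frac{3 \left(-82 - -388 - 3 \left(-4\right)^{2}\right)}{94 + 3 \left(-4\right)} + 10\right) = - 22 \left(\frac{3 \left(-82 + 388 - 48\right)}{94 - 12} + 10\right) = - 22 \left(\frac{3 \left(-82 + 388 - 48\right)}{82} + 10\right) = - 22 \left(3 \cdot \frac{1}{82} \cdot 258 + 10\right) = - 22 \left(\frac{387}{41} + 10\right) = \left(-22\right) \frac{797}{41} = - \frac{17534}{41}$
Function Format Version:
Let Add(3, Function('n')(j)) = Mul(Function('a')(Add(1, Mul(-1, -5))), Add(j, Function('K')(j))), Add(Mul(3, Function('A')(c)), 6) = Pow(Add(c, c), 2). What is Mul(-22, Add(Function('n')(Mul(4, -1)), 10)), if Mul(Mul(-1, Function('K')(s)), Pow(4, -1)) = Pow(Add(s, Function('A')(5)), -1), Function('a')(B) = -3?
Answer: Rational(-17534, 41) ≈ -427.66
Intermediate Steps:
Function('A')(c) = Add(-2, Mul(Rational(4, 3), Pow(c, 2))) (Function('A')(c) = Add(-2, Mul(Rational(1, 3), Pow(Add(c, c), 2))) = Add(-2, Mul(Rational(1, 3), Pow(Mul(2, c), 2))) = Add(-2, Mul(Rational(1, 3), Mul(4, Pow(c, 2)))) = Add(-2, Mul(Rational(4, 3), Pow(c, 2))))
Function('K')(s) = Mul(-4, Pow(Add(Rational(94, 3), s), -1)) (Function('K')(s) = Mul(-4, Pow(Add(s, Add(-2, Mul(Rational(4, 3), Pow(5, 2)))), -1)) = Mul(-4, Pow(Add(s, Add(-2, Mul(Rational(4, 3), 25))), -1)) = Mul(-4, Pow(Add(s, Add(-2, Rational(100, 3))), -1)) = Mul(-4, Pow(Add(s, Rational(94, 3)), -1)) = Mul(-4, Pow(Add(Rational(94, 3), s), -1)))
Function('n')(j) = Add(-3, Mul(-3, j), Mul(36, Pow(Add(94, Mul(3, j)), -1))) (Function('n')(j) = Add(-3, Mul(-3, Add(j, Mul(-12, Pow(Add(94, Mul(3, j)), -1))))) = Add(-3, Add(Mul(-3, j), Mul(36, Pow(Add(94, Mul(3, j)), -1)))) = Add(-3, Mul(-3, j), Mul(36, Pow(Add(94, Mul(3, j)), -1))))
Mul(-22, Add(Function('n')(Mul(4, -1)), 10)) = Mul(-22, Add(Mul(3, Pow(Add(94, Mul(3, Mul(4, -1))), -1), Add(-82, Mul(-97, Mul(4, -1)), Mul(-3, Pow(Mul(4, -1), 2)))), 10)) = Mul(-22, Add(Mul(3, Pow(Add(94, Mul(3, -4)), -1), Add(-82, Mul(-97, -4), Mul(-3, Pow(-4, 2)))), 10)) = Mul(-22, Add(Mul(3, Pow(Add(94, -12), -1), Add(-82, 388, Mul(-3, 16))), 10)) = Mul(-22, Add(Mul(3, Pow(82, -1), Add(-82, 388, -48)), 10)) = Mul(-22, Add(Mul(3, Rational(1, 82), 258), 10)) = Mul(-22, Add(Rational(387, 41), 10)) = Mul(-22, Rational(797, 41)) = Rational(-17534, 41)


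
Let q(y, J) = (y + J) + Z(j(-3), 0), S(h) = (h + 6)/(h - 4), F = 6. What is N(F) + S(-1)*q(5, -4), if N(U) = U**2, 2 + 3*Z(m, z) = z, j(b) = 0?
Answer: 107/3 ≈ 35.667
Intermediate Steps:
Z(m, z) = -2/3 + z/3
S(h) = (6 + h)/(-4 + h)
q(y, J) = -2/3 + J + y (q(y, J) = (y + J) + (-2/3 + (1/3)*0) = (J + y) + (-2/3 + 0) = (J + y) - 2/3 = -2/3 + J + y)
N(F) + S(-1)*q(5, -4) = 6**2 + ((6 - 1)/(-4 - 1))*(-2/3 - 4 + 5) = 36 + (5/(-5))*(1/3) = 36 - 1/5*5*(1/3) = 36 - 1*1/3 = 36 - 1/3 = 107/3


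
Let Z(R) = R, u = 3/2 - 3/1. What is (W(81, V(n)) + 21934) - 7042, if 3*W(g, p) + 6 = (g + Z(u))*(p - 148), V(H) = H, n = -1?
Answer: 21883/2 ≈ 10942.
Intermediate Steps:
u = -3/2 (u = 3*(½) - 3*1 = 3/2 - 3 = -3/2 ≈ -1.5000)
W(g, p) = -2 + (-148 + p)*(-3/2 + g)/3 (W(g, p) = -2 + ((g - 3/2)*(p - 148))/3 = -2 + ((-3/2 + g)*(-148 + p))/3 = -2 + ((-148 + p)*(-3/2 + g))/3 = -2 + (-148 + p)*(-3/2 + g)/3)
(W(81, V(n)) + 21934) - 7042 = ((72 - 148/3*81 - ½*(-1) + (⅓)*81*(-1)) + 21934) - 7042 = ((72 - 3996 + ½ - 27) + 21934) - 7042 = (-7901/2 + 21934) - 7042 = 35967/2 - 7042 = 21883/2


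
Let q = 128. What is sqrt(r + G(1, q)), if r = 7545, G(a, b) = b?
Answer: sqrt(7673) ≈ 87.596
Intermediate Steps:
sqrt(r + G(1, q)) = sqrt(7545 + 128) = sqrt(7673)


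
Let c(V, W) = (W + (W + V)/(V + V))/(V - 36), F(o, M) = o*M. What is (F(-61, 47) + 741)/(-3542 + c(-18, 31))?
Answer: 4132944/6886751 ≈ 0.60013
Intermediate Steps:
F(o, M) = M*o
c(V, W) = (W + (V + W)/(2*V))/(-36 + V) (c(V, W) = (W + (V + W)/((2*V)))/(-36 + V) = (W + (V + W)*(1/(2*V)))/(-36 + V) = (W + (V + W)/(2*V))/(-36 + V))
(F(-61, 47) + 741)/(-3542 + c(-18, 31)) = (47*(-61) + 741)/(-3542 + (1/2)*(-18 + 31 + 2*(-18)*31)/(-18*(-36 - 18))) = (-2867 + 741)/(-3542 + (1/2)*(-1/18)*(-18 + 31 - 1116)/(-54)) = -2126/(-3542 + (1/2)*(-1/18)*(-1/54)*(-1103)) = -2126/(-3542 - 1103/1944) = -2126/(-6886751/1944) = -2126*(-1944/6886751) = 4132944/6886751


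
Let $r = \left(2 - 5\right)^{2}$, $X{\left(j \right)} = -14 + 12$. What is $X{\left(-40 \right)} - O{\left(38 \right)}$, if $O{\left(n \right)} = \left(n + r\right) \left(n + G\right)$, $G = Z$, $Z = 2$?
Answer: $-1882$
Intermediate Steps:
$X{\left(j \right)} = -2$
$G = 2$
$r = 9$ ($r = \left(-3\right)^{2} = 9$)
$O{\left(n \right)} = \left(2 + n\right) \left(9 + n\right)$ ($O{\left(n \right)} = \left(n + 9\right) \left(n + 2\right) = \left(9 + n\right) \left(2 + n\right) = \left(2 + n\right) \left(9 + n\right)$)
$X{\left(-40 \right)} - O{\left(38 \right)} = -2 - \left(18 + 38^{2} + 11 \cdot 38\right) = -2 - \left(18 + 1444 + 418\right) = -2 - 1880 = -1882$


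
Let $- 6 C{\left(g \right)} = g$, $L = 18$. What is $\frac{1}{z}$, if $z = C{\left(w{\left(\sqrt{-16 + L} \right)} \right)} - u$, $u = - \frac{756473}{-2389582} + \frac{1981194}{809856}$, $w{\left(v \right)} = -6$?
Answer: $- \frac{161268110016}{284303533217} \approx -0.56724$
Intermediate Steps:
$C{\left(g \right)} = - \frac{g}{6}$
$u = \frac{445571643233}{161268110016}$ ($u = \left(-756473\right) \left(- \frac{1}{2389582}\right) + 1981194 \cdot \frac{1}{809856} = \frac{756473}{2389582} + \frac{330199}{134976} = \frac{445571643233}{161268110016} \approx 2.7629$)
$z = - \frac{284303533217}{161268110016}$ ($z = \left(- \frac{1}{6}\right) \left(-6\right) - \frac{445571643233}{161268110016} = 1 - \frac{445571643233}{161268110016} = - \frac{284303533217}{161268110016} \approx -1.7629$)
$\frac{1}{z} = \frac{1}{- \frac{284303533217}{161268110016}} = - \frac{161268110016}{284303533217}$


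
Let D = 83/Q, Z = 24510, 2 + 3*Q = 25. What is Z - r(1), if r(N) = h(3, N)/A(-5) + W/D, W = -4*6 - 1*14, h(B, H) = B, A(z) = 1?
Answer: 6103117/249 ≈ 24511.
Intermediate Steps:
Q = 23/3 (Q = -2/3 + (1/3)*25 = -2/3 + 25/3 = 23/3 ≈ 7.6667)
W = -38 (W = -24 - 14 = -38)
D = 249/23 (D = 83/(23/3) = 83*(3/23) = 249/23 ≈ 10.826)
r(N) = -127/249 (r(N) = 3/1 - 38/249/23 = 3*1 - 38*23/249 = 3 - 874/249 = -127/249)
Z - r(1) = 24510 - 1*(-127/249) = 24510 + 127/249 = 6103117/249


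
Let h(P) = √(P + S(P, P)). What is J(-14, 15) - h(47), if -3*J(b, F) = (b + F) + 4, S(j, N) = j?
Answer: -5/3 - √94 ≈ -11.362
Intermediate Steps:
J(b, F) = -4/3 - F/3 - b/3 (J(b, F) = -((b + F) + 4)/3 = -((F + b) + 4)/3 = -(4 + F + b)/3 = -4/3 - F/3 - b/3)
h(P) = √2*√P (h(P) = √(P + P) = √(2*P) = √2*√P)
J(-14, 15) - h(47) = (-4/3 - ⅓*15 - ⅓*(-14)) - √2*√47 = (-4/3 - 5 + 14/3) - √94 = -5/3 - √94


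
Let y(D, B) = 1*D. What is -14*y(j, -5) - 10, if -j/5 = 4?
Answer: 270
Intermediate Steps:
j = -20 (j = -5*4 = -20)
y(D, B) = D
-14*y(j, -5) - 10 = -14*(-20) - 10 = 280 - 10 = 270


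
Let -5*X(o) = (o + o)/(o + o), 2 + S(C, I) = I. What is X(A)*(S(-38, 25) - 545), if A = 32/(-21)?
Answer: 522/5 ≈ 104.40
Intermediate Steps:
S(C, I) = -2 + I
A = -32/21 (A = 32*(-1/21) = -32/21 ≈ -1.5238)
X(o) = -⅕ (X(o) = -(o + o)/(5*(o + o)) = -2*o/(5*(2*o)) = -2*o*1/(2*o)/5 = -⅕*1 = -⅕)
X(A)*(S(-38, 25) - 545) = -((-2 + 25) - 545)/5 = -(23 - 545)/5 = -⅕*(-522) = 522/5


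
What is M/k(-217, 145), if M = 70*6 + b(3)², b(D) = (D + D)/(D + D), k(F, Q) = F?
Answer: -421/217 ≈ -1.9401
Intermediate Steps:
b(D) = 1 (b(D) = (2*D)/((2*D)) = (2*D)*(1/(2*D)) = 1)
M = 421 (M = 70*6 + 1² = 420 + 1 = 421)
M/k(-217, 145) = 421/(-217) = 421*(-1/217) = -421/217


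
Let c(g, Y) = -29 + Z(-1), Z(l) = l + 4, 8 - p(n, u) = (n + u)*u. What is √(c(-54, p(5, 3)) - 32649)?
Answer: 5*I*√1307 ≈ 180.76*I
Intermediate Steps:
p(n, u) = 8 - u*(n + u) (p(n, u) = 8 - (n + u)*u = 8 - u*(n + u))
Z(l) = 4 + l
c(g, Y) = -26 (c(g, Y) = -29 + (4 - 1) = -29 + 3 = -26)
√(c(-54, p(5, 3)) - 32649) = √(-26 - 32649) = √(-32675) = 5*I*√1307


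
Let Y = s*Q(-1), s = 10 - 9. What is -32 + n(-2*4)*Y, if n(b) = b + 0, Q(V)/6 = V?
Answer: 16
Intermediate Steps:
Q(V) = 6*V
n(b) = b
s = 1
Y = -6 (Y = 1*(6*(-1)) = 1*(-6) = -6)
-32 + n(-2*4)*Y = -32 - 2*4*(-6) = -32 - 8*(-6) = -32 + 48 = 16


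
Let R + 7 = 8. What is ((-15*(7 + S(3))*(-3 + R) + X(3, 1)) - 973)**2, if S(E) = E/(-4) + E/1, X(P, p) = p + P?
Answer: 1912689/4 ≈ 4.7817e+5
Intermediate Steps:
R = 1 (R = -7 + 8 = 1)
X(P, p) = P + p
S(E) = 3*E/4 (S(E) = E*(-1/4) + E*1 = -E/4 + E = 3*E/4)
((-15*(7 + S(3))*(-3 + R) + X(3, 1)) - 973)**2 = ((-15*(7 + (3/4)*3)*(-3 + 1) + (3 + 1)) - 973)**2 = ((-15*(7 + 9/4)*(-2) + 4) - 973)**2 = ((-555*(-2)/4 + 4) - 973)**2 = ((-15*(-37/2) + 4) - 973)**2 = ((555/2 + 4) - 973)**2 = (563/2 - 973)**2 = (-1383/2)**2 = 1912689/4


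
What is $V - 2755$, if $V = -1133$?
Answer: $-3888$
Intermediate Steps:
$V - 2755 = -1133 - 2755 = -3888$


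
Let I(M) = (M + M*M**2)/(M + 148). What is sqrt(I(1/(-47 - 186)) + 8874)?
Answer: 2*sqrt(143212642418962321)/8034539 ≈ 94.202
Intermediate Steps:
I(M) = (M + M**3)/(148 + M)
sqrt(I(1/(-47 - 186)) + 8874) = sqrt((1/(-47 - 186) + (1/(-47 - 186))**3)/(148 + 1/(-47 - 186)) + 8874) = sqrt((1/(-233) + (1/(-233))**3)/(148 + 1/(-233)) + 8874) = sqrt((-1/233 + (-1/233)**3)/(148 - 1/233) + 8874) = sqrt((-1/233 - 1/12649337)/(34483/233) + 8874) = sqrt((233/34483)*(-54290/12649337) + 8874) = sqrt(-54290/1872047587 + 8874) = sqrt(16612550232748/1872047587) = 2*sqrt(143212642418962321)/8034539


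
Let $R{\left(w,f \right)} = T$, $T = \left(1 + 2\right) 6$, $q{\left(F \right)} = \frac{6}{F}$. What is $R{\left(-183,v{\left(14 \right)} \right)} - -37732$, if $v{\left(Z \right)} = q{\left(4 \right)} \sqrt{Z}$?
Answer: $37750$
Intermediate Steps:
$v{\left(Z \right)} = \frac{3 \sqrt{Z}}{2}$ ($v{\left(Z \right)} = \frac{6}{4} \sqrt{Z} = 6 \cdot \frac{1}{4} \sqrt{Z} = \frac{3 \sqrt{Z}}{2}$)
$T = 18$ ($T = 3 \cdot 6 = 18$)
$R{\left(w,f \right)} = 18$
$R{\left(-183,v{\left(14 \right)} \right)} - -37732 = 18 - -37732 = 18 + 37732 = 37750$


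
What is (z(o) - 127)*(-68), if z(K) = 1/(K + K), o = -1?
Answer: 8670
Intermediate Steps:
z(K) = 1/(2*K)
(z(o) - 127)*(-68) = ((½)/(-1) - 127)*(-68) = ((½)*(-1) - 127)*(-68) = (-½ - 127)*(-68) = -255/2*(-68) = 8670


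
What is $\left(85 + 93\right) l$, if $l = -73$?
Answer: $-12994$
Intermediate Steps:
$\left(85 + 93\right) l = \left(85 + 93\right) \left(-73\right) = 178 \left(-73\right) = -12994$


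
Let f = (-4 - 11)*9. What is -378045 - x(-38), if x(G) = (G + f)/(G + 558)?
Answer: -196583227/520 ≈ -3.7804e+5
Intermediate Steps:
f = -135 (f = -15*9 = -135)
x(G) = (-135 + G)/(558 + G) (x(G) = (G - 135)/(G + 558) = (-135 + G)/(558 + G))
-378045 - x(-38) = -378045 - (-135 - 38)/(558 - 38) = -378045 - (-173)/520 = -378045 - 1*(-173/520) = -378045 + 173/520 = -196583227/520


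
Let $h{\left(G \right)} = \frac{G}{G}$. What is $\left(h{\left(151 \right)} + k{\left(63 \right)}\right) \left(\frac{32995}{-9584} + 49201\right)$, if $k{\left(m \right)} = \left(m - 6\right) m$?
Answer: $\frac{211707715661}{1198} \approx 1.7672 \cdot 10^{8}$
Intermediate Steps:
$h{\left(G \right)} = 1$
$k{\left(m \right)} = m \left(-6 + m\right)$ ($k{\left(m \right)} = \left(-6 + m\right) m = m \left(-6 + m\right)$)
$\left(h{\left(151 \right)} + k{\left(63 \right)}\right) \left(\frac{32995}{-9584} + 49201\right) = \left(1 + 63 \left(-6 + 63\right)\right) \left(\frac{32995}{-9584} + 49201\right) = \left(1 + 63 \cdot 57\right) \left(32995 \left(- \frac{1}{9584}\right) + 49201\right) = \left(1 + 3591\right) \left(- \frac{32995}{9584} + 49201\right) = 3592 \cdot \frac{471509389}{9584} = \frac{211707715661}{1198}$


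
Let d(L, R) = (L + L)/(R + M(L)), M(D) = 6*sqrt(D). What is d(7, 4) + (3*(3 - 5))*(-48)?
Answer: 16978/59 + 21*sqrt(7)/59 ≈ 288.70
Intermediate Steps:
d(L, R) = 2*L/(R + 6*sqrt(L)) (d(L, R) = (L + L)/(R + 6*sqrt(L)) = (2*L)/(R + 6*sqrt(L)) = 2*L/(R + 6*sqrt(L)))
d(7, 4) + (3*(3 - 5))*(-48) = 2*7/(4 + 6*sqrt(7)) + (3*(3 - 5))*(-48) = 14/(4 + 6*sqrt(7)) + (3*(-2))*(-48) = 14/(4 + 6*sqrt(7)) - 6*(-48) = 14/(4 + 6*sqrt(7)) + 288 = 288 + 14/(4 + 6*sqrt(7))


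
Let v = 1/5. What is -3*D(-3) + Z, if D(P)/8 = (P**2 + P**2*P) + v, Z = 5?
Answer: 2161/5 ≈ 432.20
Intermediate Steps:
v = 1/5 ≈ 0.20000
D(P) = 8/5 + 8*P**2 + 8*P**3 (D(P) = 8*((P**2 + P**2*P) + 1/5) = 8*((P**2 + P**3) + 1/5) = 8*(1/5 + P**2 + P**3) = 8/5 + 8*P**2 + 8*P**3)
-3*D(-3) + Z = -3*(8/5 + 8*(-3)**2 + 8*(-3)**3) + 5 = -3*(8/5 + 8*9 + 8*(-27)) + 5 = -3*(8/5 + 72 - 216) + 5 = -3*(-712/5) + 5 = 2136/5 + 5 = 2161/5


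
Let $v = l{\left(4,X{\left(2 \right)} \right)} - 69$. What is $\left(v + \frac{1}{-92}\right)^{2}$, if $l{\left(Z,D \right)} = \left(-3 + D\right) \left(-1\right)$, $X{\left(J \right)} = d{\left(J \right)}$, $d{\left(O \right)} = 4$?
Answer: $\frac{41486481}{8464} \approx 4901.5$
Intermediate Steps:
$X{\left(J \right)} = 4$
$l{\left(Z,D \right)} = 3 - D$
$v = -70$ ($v = \left(3 - 4\right) - 69 = -1 - 69 = -70$)
$\left(v + \frac{1}{-92}\right)^{2} = \left(-70 + \frac{1}{-92}\right)^{2} = \left(-70 - \frac{1}{92}\right)^{2} = \left(- \frac{6441}{92}\right)^{2} = \frac{41486481}{8464}$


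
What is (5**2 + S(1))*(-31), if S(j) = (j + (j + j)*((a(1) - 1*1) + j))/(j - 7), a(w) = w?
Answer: -1519/2 ≈ -759.50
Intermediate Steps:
S(j) = (j + 2*j**2)/(-7 + j) (S(j) = (j + (j + j)*((1 - 1*1) + j))/(j - 7) = (j + (2*j)*((1 - 1) + j))/(-7 + j) = (j + (2*j)*(0 + j))/(-7 + j) = (j + (2*j)*j)/(-7 + j) = (j + 2*j**2)/(-7 + j))
(5**2 + S(1))*(-31) = (5**2 + 1*(1 + 2*1)/(-7 + 1))*(-31) = (25 + 1*(1 + 2)/(-6))*(-31) = (25 + 1*(-1/6)*3)*(-31) = (25 - 1/2)*(-31) = (49/2)*(-31) = -1519/2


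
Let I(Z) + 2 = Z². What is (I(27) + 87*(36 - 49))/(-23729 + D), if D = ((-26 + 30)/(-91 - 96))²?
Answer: 14127476/829779385 ≈ 0.017026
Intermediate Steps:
I(Z) = -2 + Z²
D = 16/34969 (D = (4/(-187))² = (4*(-1/187))² = (-4/187)² = 16/34969 ≈ 0.00045755)
(I(27) + 87*(36 - 49))/(-23729 + D) = ((-2 + 27²) + 87*(36 - 49))/(-23729 + 16/34969) = ((-2 + 729) + 87*(-13))/(-829779385/34969) = (727 - 1131)*(-34969/829779385) = -404*(-34969/829779385) = 14127476/829779385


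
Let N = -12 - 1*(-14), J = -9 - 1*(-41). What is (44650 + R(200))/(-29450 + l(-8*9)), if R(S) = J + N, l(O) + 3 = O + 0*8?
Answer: -44684/29525 ≈ -1.5134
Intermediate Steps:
l(O) = -3 + O (l(O) = -3 + (O + 0*8) = -3 + (O + 0) = -3 + O)
J = 32 (J = -9 + 41 = 32)
N = 2 (N = -12 + 14 = 2)
R(S) = 34 (R(S) = 32 + 2 = 34)
(44650 + R(200))/(-29450 + l(-8*9)) = (44650 + 34)/(-29450 + (-3 - 8*9)) = 44684/(-29450 + (-3 - 72)) = 44684/(-29450 - 75) = 44684/(-29525) = 44684*(-1/29525) = -44684/29525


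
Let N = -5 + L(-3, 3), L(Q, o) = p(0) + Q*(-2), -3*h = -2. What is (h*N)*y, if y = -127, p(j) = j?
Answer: -254/3 ≈ -84.667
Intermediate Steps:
h = 2/3 (h = -1/3*(-2) = 2/3 ≈ 0.66667)
L(Q, o) = -2*Q (L(Q, o) = 0 + Q*(-2) = 0 - 2*Q = -2*Q)
N = 1 (N = -5 - 2*(-3) = -5 + 6 = 1)
(h*N)*y = ((2/3)*1)*(-127) = (2/3)*(-127) = -254/3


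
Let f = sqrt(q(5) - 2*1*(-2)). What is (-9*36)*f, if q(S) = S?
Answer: -972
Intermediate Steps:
f = 3 (f = sqrt(5 - 2*1*(-2)) = sqrt(5 - 2*(-2)) = sqrt(5 + 4) = sqrt(9) = 3)
(-9*36)*f = -9*36*3 = -324*3 = -972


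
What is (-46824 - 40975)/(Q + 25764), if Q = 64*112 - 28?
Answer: -87799/32904 ≈ -2.6683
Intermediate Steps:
Q = 7140 (Q = 7168 - 28 = 7140)
(-46824 - 40975)/(Q + 25764) = (-46824 - 40975)/(7140 + 25764) = -87799/32904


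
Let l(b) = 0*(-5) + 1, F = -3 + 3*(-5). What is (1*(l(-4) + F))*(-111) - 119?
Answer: 1768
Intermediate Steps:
F = -18 (F = -3 - 15 = -18)
l(b) = 1 (l(b) = 0 + 1 = 1)
(1*(l(-4) + F))*(-111) - 119 = (1*(1 - 18))*(-111) - 119 = (1*(-17))*(-111) - 119 = -17*(-111) - 119 = 1887 - 119 = 1768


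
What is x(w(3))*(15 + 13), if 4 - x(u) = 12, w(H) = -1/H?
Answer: -224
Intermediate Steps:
x(u) = -8 (x(u) = 4 - 1*12 = 4 - 12 = -8)
x(w(3))*(15 + 13) = -8*(15 + 13) = -8*28 = -224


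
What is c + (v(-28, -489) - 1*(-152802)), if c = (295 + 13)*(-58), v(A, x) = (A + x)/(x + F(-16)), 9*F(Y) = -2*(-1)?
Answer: 593596915/4399 ≈ 1.3494e+5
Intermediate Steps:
F(Y) = 2/9 (F(Y) = (-2*(-1))/9 = (⅑)*2 = 2/9)
v(A, x) = (A + x)/(2/9 + x) (v(A, x) = (A + x)/(x + 2/9) = (A + x)/(2/9 + x))
c = -17864 (c = 308*(-58) = -17864)
c + (v(-28, -489) - 1*(-152802)) = -17864 + (9*(-28 - 489)/(2 + 9*(-489)) - 1*(-152802)) = -17864 + (9*(-517)/(2 - 4401) + 152802) = -17864 + (9*(-517)/(-4399) + 152802) = -17864 + (9*(-1/4399)*(-517) + 152802) = -17864 + (4653/4399 + 152802) = -17864 + 672180651/4399 = 593596915/4399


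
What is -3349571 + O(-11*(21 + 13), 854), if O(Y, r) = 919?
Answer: -3348652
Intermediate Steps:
-3349571 + O(-11*(21 + 13), 854) = -3349571 + 919 = -3348652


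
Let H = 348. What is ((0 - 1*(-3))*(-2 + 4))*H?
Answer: 2088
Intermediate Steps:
((0 - 1*(-3))*(-2 + 4))*H = ((0 - 1*(-3))*(-2 + 4))*348 = ((0 + 3)*2)*348 = (3*2)*348 = 6*348 = 2088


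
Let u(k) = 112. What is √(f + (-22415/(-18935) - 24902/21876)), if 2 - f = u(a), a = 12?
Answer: I*√188659903629411858/41422206 ≈ 10.486*I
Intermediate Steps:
f = -110 (f = 2 - 1*112 = 2 - 112 = -110)
√(f + (-22415/(-18935) - 24902/21876)) = √(-110 + (-22415/(-18935) - 24902/21876)) = √(-110 + (-22415*(-1/18935) - 24902*1/21876)) = √(-110 + (4483/3787 - 12451/10938)) = √(-110 + 1883117/41422206) = √(-4554559543/41422206) = I*√188659903629411858/41422206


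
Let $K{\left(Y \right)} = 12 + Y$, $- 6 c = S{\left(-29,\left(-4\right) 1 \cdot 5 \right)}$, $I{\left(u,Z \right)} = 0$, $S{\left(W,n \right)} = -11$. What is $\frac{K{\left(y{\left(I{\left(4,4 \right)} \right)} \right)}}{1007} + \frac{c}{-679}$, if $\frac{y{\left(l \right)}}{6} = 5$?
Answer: $\frac{160031}{4102518} \approx 0.039008$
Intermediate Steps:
$c = \frac{11}{6}$ ($c = \left(- \frac{1}{6}\right) \left(-11\right) = \frac{11}{6} \approx 1.8333$)
$y{\left(l \right)} = 30$ ($y{\left(l \right)} = 6 \cdot 5 = 30$)
$\frac{K{\left(y{\left(I{\left(4,4 \right)} \right)} \right)}}{1007} + \frac{c}{-679} = \frac{12 + 30}{1007} + \frac{11}{6 \left(-679\right)} = 42 \cdot \frac{1}{1007} + \frac{11}{6} \left(- \frac{1}{679}\right) = \frac{42}{1007} - \frac{11}{4074} = \frac{160031}{4102518}$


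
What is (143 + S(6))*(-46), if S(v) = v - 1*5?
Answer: -6624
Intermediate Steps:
S(v) = -5 + v (S(v) = v - 5 = -5 + v)
(143 + S(6))*(-46) = (143 + (-5 + 6))*(-46) = (143 + 1)*(-46) = 144*(-46) = -6624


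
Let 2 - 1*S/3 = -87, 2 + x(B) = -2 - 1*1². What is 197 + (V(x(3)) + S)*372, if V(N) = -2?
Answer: 98777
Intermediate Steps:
x(B) = -5 (x(B) = -2 + (-2 - 1*1²) = -2 + (-2 - 1*1) = -2 + (-2 - 1) = -2 - 3 = -5)
S = 267 (S = 6 - 3*(-87) = 6 + 261 = 267)
197 + (V(x(3)) + S)*372 = 197 + (-2 + 267)*372 = 197 + 265*372 = 197 + 98580 = 98777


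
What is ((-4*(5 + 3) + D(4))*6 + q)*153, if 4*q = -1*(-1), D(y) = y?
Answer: -102663/4 ≈ -25666.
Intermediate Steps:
q = ¼ (q = (-1*(-1))/4 = (¼)*1 = ¼ ≈ 0.25000)
((-4*(5 + 3) + D(4))*6 + q)*153 = ((-4*(5 + 3) + 4)*6 + ¼)*153 = ((-4*8 + 4)*6 + ¼)*153 = ((-32 + 4)*6 + ¼)*153 = (-28*6 + ¼)*153 = (-168 + ¼)*153 = -671/4*153 = -102663/4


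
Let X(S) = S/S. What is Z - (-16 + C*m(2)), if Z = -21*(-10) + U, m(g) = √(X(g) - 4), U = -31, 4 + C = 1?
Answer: 195 + 3*I*√3 ≈ 195.0 + 5.1962*I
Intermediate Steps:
C = -3 (C = -4 + 1 = -3)
X(S) = 1
m(g) = I*√3 (m(g) = √(1 - 4) = √(-3) = I*√3)
Z = 179 (Z = -21*(-10) - 31 = 210 - 31 = 179)
Z - (-16 + C*m(2)) = 179 - (-16 - 3*I*√3) = 179 + (16 + 3*I*√3) = 195 + 3*I*√3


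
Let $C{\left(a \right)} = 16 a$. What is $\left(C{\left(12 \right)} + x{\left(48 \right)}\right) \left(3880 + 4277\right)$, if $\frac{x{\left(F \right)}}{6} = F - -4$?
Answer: $4111128$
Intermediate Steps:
$x{\left(F \right)} = 24 + 6 F$ ($x{\left(F \right)} = 6 \left(F - -4\right) = 6 \left(F + 4\right) = 6 \left(4 + F\right) = 24 + 6 F$)
$\left(C{\left(12 \right)} + x{\left(48 \right)}\right) \left(3880 + 4277\right) = \left(16 \cdot 12 + \left(24 + 6 \cdot 48\right)\right) \left(3880 + 4277\right) = \left(192 + \left(24 + 288\right)\right) 8157 = \left(192 + 312\right) 8157 = 504 \cdot 8157 = 4111128$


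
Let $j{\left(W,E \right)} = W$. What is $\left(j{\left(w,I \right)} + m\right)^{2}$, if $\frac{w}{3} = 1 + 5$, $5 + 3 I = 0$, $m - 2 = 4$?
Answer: $576$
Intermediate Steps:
$m = 6$ ($m = 2 + 4 = 6$)
$I = - \frac{5}{3}$ ($I = - \frac{5}{3} + \frac{1}{3} \cdot 0 = - \frac{5}{3} + 0 = - \frac{5}{3} \approx -1.6667$)
$w = 18$ ($w = 3 \left(1 + 5\right) = 3 \cdot 6 = 18$)
$\left(j{\left(w,I \right)} + m\right)^{2} = \left(18 + 6\right)^{2} = 24^{2} = 576$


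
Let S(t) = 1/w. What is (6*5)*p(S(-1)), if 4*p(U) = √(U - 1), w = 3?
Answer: 5*I*√6/2 ≈ 6.1237*I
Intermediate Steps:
S(t) = ⅓ (S(t) = 1/3 = ⅓)
p(U) = √(-1 + U)/4 (p(U) = √(U - 1)/4 = √(-1 + U)/4)
(6*5)*p(S(-1)) = (6*5)*(√(-1 + ⅓)/4) = 30*(√(-⅔)/4) = 30*((I*√6/3)/4) = 30*(I*√6/12) = 5*I*√6/2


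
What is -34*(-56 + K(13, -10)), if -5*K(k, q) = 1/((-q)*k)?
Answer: 618817/325 ≈ 1904.1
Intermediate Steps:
K(k, q) = 1/(5*k*q) (K(k, q) = -(-1/(k*q))/5 = -(-1)/(5*k*q) = 1/(5*k*q))
-34*(-56 + K(13, -10)) = -34*(-56 + (⅕)/(13*(-10))) = -34*(-56 + (⅕)*(1/13)*(-⅒)) = -34*(-56 - 1/650) = -34*(-36401/650) = 618817/325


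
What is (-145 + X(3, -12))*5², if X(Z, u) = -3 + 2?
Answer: -3650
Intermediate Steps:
X(Z, u) = -1
(-145 + X(3, -12))*5² = (-145 - 1)*5² = -146*25 = -3650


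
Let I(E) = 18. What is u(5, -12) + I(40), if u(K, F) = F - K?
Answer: 1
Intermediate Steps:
u(5, -12) + I(40) = (-12 - 1*5) + 18 = (-12 - 5) + 18 = -17 + 18 = 1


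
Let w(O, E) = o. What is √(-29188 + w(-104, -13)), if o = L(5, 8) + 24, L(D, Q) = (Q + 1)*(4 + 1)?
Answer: I*√29119 ≈ 170.64*I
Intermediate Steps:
L(D, Q) = 5 + 5*Q (L(D, Q) = (1 + Q)*5 = 5 + 5*Q)
o = 69 (o = (5 + 5*8) + 24 = (5 + 40) + 24 = 45 + 24 = 69)
w(O, E) = 69
√(-29188 + w(-104, -13)) = √(-29188 + 69) = √(-29119) = I*√29119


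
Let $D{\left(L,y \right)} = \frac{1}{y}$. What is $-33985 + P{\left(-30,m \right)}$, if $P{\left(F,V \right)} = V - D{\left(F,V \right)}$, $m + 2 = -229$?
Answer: $- \frac{7903895}{231} \approx -34216.0$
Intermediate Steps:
$m = -231$ ($m = -2 - 229 = -231$)
$P{\left(F,V \right)} = V - \frac{1}{V}$
$-33985 + P{\left(-30,m \right)} = -33985 - \frac{53360}{231} = - \frac{7903895}{231}$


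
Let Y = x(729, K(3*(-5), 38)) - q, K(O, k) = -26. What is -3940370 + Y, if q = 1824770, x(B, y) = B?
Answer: -5764411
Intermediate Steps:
Y = -1824041 (Y = 729 - 1*1824770 = 729 - 1824770 = -1824041)
-3940370 + Y = -3940370 - 1824041 = -5764411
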